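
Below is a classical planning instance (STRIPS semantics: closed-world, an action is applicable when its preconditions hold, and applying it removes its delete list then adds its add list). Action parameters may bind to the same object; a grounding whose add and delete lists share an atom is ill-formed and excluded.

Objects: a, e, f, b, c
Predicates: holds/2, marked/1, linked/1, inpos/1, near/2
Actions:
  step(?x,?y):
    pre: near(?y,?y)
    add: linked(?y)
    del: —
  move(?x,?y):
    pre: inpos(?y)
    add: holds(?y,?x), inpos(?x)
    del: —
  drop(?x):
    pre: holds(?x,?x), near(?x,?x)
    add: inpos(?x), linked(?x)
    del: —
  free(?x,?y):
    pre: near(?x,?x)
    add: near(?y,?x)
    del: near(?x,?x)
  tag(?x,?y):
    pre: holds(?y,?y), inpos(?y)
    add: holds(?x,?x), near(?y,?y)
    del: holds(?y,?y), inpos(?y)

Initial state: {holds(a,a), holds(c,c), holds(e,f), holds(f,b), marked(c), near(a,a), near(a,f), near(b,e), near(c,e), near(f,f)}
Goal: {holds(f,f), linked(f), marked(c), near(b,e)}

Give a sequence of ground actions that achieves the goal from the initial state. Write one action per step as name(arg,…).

step(a,f); drop(a); tag(f,a)

1. step(a,f)  →  {holds(a,a), holds(c,c), holds(e,f), holds(f,b), linked(f), marked(c), near(a,a), near(a,f), near(b,e), near(c,e), near(f,f)}
2. drop(a)  →  {holds(a,a), holds(c,c), holds(e,f), holds(f,b), inpos(a), linked(a), linked(f), marked(c), near(a,a), near(a,f), near(b,e), near(c,e), near(f,f)}
3. tag(f,a)  →  {holds(c,c), holds(e,f), holds(f,b), holds(f,f), linked(a), linked(f), marked(c), near(a,a), near(a,f), near(b,e), near(c,e), near(f,f)}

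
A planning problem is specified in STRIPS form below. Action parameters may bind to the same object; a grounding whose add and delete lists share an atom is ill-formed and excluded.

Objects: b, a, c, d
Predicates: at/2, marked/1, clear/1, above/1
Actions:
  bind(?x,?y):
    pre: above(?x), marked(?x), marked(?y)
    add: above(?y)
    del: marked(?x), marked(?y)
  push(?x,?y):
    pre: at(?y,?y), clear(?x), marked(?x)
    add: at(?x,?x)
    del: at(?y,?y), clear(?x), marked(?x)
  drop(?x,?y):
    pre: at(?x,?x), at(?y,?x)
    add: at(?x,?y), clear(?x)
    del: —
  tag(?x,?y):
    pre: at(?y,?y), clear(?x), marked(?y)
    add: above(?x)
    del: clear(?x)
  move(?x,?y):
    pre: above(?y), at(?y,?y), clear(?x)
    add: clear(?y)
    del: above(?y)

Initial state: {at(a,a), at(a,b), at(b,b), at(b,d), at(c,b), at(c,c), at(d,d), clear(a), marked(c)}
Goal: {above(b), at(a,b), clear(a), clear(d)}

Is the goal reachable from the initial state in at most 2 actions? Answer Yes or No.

1. drop(b,b)  →  {at(a,a), at(a,b), at(b,b), at(b,d), at(c,b), at(c,c), at(d,d), clear(a), clear(b), marked(c)}
2. drop(d,b)  →  {at(a,a), at(a,b), at(b,b), at(b,d), at(c,b), at(c,c), at(d,b), at(d,d), clear(a), clear(b), clear(d), marked(c)}
3. tag(b,c)  →  {above(b), at(a,a), at(a,b), at(b,b), at(b,d), at(c,b), at(c,c), at(d,b), at(d,d), clear(a), clear(d), marked(c)}
optimal plan length = 3; 3 > 2

No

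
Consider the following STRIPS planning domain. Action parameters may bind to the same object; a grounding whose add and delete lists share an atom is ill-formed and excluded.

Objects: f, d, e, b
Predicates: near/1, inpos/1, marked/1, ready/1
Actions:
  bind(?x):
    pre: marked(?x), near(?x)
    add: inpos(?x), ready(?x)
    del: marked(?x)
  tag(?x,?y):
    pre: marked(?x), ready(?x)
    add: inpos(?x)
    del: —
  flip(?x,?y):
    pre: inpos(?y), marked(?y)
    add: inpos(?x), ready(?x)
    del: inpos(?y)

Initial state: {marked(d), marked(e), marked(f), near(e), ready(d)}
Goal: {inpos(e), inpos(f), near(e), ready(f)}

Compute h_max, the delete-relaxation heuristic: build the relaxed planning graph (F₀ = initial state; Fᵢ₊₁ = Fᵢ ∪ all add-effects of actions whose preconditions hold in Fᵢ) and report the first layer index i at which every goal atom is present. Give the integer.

F0 = init (5 atoms)
F1 = F0 ∪ {inpos(d), inpos(e), ready(e)}  (8 atoms)
F2 = F1 ∪ {inpos(b), inpos(f), ready(b), ready(f)}  (12 atoms)
goal ⊆ F2  ⇒  h_max = 2

2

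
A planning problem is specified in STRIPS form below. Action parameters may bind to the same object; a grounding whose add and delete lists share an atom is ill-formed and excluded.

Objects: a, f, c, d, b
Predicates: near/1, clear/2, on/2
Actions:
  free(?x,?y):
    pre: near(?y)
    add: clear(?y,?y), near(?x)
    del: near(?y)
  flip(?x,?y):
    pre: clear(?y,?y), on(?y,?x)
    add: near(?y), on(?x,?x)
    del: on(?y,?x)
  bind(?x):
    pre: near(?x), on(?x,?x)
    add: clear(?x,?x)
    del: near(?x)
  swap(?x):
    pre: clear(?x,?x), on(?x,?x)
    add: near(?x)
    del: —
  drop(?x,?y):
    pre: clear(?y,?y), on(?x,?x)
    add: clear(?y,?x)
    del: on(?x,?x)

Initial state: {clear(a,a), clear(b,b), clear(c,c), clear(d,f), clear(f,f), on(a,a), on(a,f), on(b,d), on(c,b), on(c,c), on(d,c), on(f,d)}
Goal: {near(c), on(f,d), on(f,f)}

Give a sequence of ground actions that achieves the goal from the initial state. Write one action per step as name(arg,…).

1. flip(f,a)  →  {clear(a,a), clear(b,b), clear(c,c), clear(d,f), clear(f,f), near(a), on(a,a), on(b,d), on(c,b), on(c,c), on(d,c), on(f,d), on(f,f)}
2. free(c,a)  →  {clear(a,a), clear(b,b), clear(c,c), clear(d,f), clear(f,f), near(c), on(a,a), on(b,d), on(c,b), on(c,c), on(d,c), on(f,d), on(f,f)}

flip(f,a); free(c,a)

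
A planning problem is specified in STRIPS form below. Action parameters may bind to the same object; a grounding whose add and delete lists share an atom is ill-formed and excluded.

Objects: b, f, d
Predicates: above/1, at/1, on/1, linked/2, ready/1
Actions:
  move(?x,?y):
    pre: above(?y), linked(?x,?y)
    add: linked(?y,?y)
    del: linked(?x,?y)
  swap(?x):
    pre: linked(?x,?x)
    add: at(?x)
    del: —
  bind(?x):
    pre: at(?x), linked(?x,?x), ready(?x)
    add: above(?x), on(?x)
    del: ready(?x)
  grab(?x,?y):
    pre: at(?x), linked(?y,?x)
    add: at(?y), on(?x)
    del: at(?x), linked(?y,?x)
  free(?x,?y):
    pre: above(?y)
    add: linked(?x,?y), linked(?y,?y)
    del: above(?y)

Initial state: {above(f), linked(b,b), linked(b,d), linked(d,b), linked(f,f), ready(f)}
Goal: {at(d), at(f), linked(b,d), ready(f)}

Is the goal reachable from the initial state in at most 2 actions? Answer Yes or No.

1. swap(b)  →  {above(f), at(b), linked(b,b), linked(b,d), linked(d,b), linked(f,f), ready(f)}
2. swap(f)  →  {above(f), at(b), at(f), linked(b,b), linked(b,d), linked(d,b), linked(f,f), ready(f)}
3. grab(b,d)  →  {above(f), at(d), at(f), linked(b,b), linked(b,d), linked(f,f), on(b), ready(f)}
optimal plan length = 3; 3 > 2

No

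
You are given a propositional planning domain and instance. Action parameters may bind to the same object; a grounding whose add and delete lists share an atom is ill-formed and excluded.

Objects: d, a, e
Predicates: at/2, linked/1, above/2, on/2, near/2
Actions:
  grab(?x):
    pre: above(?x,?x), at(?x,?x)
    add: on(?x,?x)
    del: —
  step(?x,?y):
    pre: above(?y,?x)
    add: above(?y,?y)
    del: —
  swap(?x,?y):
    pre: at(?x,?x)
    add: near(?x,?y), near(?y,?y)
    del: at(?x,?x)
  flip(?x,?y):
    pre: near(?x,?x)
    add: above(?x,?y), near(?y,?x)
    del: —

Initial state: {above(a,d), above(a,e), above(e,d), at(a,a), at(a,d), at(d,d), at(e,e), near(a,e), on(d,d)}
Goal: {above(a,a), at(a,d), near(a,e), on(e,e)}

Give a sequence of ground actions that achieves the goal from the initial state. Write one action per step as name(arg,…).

1. step(d,a)  →  {above(a,a), above(a,d), above(a,e), above(e,d), at(a,a), at(a,d), at(d,d), at(e,e), near(a,e), on(d,d)}
2. step(d,e)  →  {above(a,a), above(a,d), above(a,e), above(e,d), above(e,e), at(a,a), at(a,d), at(d,d), at(e,e), near(a,e), on(d,d)}
3. grab(e)  →  {above(a,a), above(a,d), above(a,e), above(e,d), above(e,e), at(a,a), at(a,d), at(d,d), at(e,e), near(a,e), on(d,d), on(e,e)}

step(d,a); step(d,e); grab(e)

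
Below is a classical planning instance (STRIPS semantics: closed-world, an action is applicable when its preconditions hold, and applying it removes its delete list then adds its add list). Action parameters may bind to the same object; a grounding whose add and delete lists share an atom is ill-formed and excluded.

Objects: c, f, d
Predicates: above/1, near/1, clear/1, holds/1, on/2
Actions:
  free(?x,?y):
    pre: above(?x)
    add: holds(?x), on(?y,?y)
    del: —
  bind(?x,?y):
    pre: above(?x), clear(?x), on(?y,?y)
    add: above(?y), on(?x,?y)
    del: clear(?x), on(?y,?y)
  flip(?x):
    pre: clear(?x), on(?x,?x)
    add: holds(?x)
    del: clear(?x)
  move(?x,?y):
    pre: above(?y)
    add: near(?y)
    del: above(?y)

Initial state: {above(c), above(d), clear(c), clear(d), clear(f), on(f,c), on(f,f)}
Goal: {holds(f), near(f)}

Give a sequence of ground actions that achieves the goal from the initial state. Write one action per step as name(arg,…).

1. bind(c,f)  →  {above(c), above(d), above(f), clear(d), clear(f), on(c,f), on(f,c)}
2. free(f,c)  →  {above(c), above(d), above(f), clear(d), clear(f), holds(f), on(c,c), on(c,f), on(f,c)}
3. move(c,f)  →  {above(c), above(d), clear(d), clear(f), holds(f), near(f), on(c,c), on(c,f), on(f,c)}

bind(c,f); free(f,c); move(c,f)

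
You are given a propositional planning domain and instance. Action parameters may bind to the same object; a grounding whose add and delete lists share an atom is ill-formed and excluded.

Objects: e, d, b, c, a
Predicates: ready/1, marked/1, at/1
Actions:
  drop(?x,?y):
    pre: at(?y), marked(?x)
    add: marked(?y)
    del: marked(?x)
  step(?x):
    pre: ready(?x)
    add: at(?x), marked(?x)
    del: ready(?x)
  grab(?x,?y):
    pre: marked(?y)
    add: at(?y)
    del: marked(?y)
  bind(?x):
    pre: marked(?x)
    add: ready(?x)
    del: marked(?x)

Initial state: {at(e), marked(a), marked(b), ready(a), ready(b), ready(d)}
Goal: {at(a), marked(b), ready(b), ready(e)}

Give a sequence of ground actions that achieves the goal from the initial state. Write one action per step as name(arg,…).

1. drop(a,e)  →  {at(e), marked(b), marked(e), ready(a), ready(b), ready(d)}
2. step(a)  →  {at(a), at(e), marked(a), marked(b), marked(e), ready(b), ready(d)}
3. bind(e)  →  {at(a), at(e), marked(a), marked(b), ready(b), ready(d), ready(e)}

drop(a,e); step(a); bind(e)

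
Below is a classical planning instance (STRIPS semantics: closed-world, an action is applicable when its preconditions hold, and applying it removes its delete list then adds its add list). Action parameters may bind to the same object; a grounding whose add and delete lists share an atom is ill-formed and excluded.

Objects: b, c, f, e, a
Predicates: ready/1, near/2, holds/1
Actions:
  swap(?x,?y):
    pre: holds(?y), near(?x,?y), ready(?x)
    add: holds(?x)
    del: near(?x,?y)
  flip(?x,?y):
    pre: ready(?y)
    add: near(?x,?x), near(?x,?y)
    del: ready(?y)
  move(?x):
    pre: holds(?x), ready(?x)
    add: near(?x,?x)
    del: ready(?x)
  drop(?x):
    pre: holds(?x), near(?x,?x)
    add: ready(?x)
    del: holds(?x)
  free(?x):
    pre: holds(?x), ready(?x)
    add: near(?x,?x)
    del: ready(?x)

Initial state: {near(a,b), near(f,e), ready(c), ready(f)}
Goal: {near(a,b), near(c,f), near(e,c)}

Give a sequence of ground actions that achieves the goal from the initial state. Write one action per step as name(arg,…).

1. flip(c,f)  →  {near(a,b), near(c,c), near(c,f), near(f,e), ready(c)}
2. flip(e,c)  →  {near(a,b), near(c,c), near(c,f), near(e,c), near(e,e), near(f,e)}

flip(c,f); flip(e,c)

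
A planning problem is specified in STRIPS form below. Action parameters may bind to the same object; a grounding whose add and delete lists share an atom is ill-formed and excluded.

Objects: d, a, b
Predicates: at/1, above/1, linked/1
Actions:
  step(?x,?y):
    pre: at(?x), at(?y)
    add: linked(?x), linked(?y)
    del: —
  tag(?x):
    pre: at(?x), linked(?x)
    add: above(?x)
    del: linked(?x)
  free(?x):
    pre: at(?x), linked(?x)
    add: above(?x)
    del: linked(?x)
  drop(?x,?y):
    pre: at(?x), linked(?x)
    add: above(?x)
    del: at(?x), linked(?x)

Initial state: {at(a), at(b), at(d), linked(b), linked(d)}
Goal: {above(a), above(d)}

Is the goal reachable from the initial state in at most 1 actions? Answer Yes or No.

No

1. step(d,a)  →  {at(a), at(b), at(d), linked(a), linked(b), linked(d)}
2. tag(d)  →  {above(d), at(a), at(b), at(d), linked(a), linked(b)}
3. tag(a)  →  {above(a), above(d), at(a), at(b), at(d), linked(b)}
optimal plan length = 3; 3 > 1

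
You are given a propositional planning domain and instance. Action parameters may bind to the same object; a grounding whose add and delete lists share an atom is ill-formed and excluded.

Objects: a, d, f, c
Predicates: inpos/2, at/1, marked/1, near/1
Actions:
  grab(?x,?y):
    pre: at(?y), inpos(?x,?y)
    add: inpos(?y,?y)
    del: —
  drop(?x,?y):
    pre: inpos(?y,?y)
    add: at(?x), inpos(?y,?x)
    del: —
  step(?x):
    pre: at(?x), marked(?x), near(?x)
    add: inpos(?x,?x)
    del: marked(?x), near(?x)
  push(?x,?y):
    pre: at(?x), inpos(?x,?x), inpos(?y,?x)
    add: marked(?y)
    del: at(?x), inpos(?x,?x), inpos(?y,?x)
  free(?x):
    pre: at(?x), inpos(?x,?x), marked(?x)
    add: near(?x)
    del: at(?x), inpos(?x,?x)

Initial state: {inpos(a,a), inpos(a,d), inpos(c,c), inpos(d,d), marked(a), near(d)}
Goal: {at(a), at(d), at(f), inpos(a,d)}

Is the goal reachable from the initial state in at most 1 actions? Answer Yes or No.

No

1. drop(a,a)  →  {at(a), inpos(a,a), inpos(a,d), inpos(c,c), inpos(d,d), marked(a), near(d)}
2. drop(d,a)  →  {at(a), at(d), inpos(a,a), inpos(a,d), inpos(c,c), inpos(d,d), marked(a), near(d)}
3. drop(f,a)  →  {at(a), at(d), at(f), inpos(a,a), inpos(a,d), inpos(a,f), inpos(c,c), inpos(d,d), marked(a), near(d)}
optimal plan length = 3; 3 > 1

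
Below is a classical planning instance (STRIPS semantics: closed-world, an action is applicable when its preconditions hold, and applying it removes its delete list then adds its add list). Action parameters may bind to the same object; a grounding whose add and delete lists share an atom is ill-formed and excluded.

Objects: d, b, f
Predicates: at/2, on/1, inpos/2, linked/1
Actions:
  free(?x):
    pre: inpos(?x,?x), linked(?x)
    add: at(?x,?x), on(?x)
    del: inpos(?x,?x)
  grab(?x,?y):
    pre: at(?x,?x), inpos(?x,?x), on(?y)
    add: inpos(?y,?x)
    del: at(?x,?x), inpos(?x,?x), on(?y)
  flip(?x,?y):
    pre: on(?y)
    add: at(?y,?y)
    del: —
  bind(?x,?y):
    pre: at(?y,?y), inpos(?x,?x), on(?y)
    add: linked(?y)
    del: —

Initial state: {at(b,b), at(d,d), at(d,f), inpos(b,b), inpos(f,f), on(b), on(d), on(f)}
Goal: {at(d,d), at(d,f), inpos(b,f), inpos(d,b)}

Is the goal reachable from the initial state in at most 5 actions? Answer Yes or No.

1. grab(b,d)  →  {at(d,d), at(d,f), inpos(d,b), inpos(f,f), on(b), on(f)}
2. flip(d,f)  →  {at(d,d), at(d,f), at(f,f), inpos(d,b), inpos(f,f), on(b), on(f)}
3. grab(f,b)  →  {at(d,d), at(d,f), inpos(b,f), inpos(d,b), on(f)}
optimal plan length = 3; 3 ≤ 5

Yes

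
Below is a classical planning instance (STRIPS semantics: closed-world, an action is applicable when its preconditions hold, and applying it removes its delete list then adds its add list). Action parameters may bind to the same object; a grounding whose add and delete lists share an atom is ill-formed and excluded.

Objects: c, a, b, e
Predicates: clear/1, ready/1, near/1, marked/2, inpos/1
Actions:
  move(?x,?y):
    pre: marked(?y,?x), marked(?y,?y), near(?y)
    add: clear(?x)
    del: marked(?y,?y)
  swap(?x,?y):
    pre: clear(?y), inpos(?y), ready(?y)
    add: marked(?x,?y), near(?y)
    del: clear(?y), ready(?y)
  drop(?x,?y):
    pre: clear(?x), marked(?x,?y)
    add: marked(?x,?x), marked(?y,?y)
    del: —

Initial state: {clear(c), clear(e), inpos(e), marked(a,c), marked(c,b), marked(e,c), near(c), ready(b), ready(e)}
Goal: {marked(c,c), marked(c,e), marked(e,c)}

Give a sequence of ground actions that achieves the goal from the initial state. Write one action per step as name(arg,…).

swap(c,e); drop(c,b)

1. swap(c,e)  →  {clear(c), inpos(e), marked(a,c), marked(c,b), marked(c,e), marked(e,c), near(c), near(e), ready(b)}
2. drop(c,b)  →  {clear(c), inpos(e), marked(a,c), marked(b,b), marked(c,b), marked(c,c), marked(c,e), marked(e,c), near(c), near(e), ready(b)}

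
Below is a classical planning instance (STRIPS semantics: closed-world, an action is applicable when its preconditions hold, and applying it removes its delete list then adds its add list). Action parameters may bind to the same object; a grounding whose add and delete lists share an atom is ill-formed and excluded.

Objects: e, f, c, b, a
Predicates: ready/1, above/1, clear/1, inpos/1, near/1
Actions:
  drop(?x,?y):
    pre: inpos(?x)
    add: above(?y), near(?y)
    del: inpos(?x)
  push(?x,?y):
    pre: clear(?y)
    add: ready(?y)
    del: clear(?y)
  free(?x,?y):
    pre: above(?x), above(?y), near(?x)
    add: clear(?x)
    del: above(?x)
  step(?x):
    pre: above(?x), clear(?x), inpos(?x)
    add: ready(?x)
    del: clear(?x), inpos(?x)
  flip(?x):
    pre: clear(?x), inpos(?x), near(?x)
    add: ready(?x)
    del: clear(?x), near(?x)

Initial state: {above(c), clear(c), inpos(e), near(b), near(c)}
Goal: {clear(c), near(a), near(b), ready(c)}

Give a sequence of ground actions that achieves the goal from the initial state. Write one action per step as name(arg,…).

1. drop(e,a)  →  {above(a), above(c), clear(c), near(a), near(b), near(c)}
2. push(e,c)  →  {above(a), above(c), near(a), near(b), near(c), ready(c)}
3. free(c,c)  →  {above(a), clear(c), near(a), near(b), near(c), ready(c)}

drop(e,a); push(e,c); free(c,c)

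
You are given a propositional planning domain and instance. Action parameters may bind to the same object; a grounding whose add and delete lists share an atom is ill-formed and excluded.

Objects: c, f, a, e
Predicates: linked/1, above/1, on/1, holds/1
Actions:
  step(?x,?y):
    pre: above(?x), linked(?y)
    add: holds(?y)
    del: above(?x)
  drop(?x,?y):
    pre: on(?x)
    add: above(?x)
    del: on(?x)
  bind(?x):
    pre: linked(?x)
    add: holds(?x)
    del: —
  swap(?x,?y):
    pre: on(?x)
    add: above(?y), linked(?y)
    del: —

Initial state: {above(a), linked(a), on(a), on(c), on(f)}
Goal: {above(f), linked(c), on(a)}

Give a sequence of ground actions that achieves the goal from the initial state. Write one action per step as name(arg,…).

1. drop(f,c)  →  {above(a), above(f), linked(a), on(a), on(c)}
2. swap(c,c)  →  {above(a), above(c), above(f), linked(a), linked(c), on(a), on(c)}

drop(f,c); swap(c,c)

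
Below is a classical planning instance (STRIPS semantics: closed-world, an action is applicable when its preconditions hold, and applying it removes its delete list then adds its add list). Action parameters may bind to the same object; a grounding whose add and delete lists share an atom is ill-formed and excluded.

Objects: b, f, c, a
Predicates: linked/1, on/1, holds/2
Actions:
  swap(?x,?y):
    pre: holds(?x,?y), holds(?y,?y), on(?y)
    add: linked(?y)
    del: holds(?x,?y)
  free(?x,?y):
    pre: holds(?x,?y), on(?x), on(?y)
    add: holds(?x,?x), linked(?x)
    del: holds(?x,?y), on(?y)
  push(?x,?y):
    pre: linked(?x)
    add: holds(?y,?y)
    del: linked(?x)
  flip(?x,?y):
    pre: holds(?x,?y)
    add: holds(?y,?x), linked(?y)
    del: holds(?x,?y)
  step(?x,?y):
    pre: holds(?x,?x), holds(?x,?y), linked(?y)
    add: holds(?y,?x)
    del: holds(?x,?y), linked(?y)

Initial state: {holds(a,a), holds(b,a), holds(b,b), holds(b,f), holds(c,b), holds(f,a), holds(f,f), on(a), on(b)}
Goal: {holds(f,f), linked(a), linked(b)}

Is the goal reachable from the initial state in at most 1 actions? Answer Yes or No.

No

1. swap(b,b)  →  {holds(a,a), holds(b,a), holds(b,f), holds(c,b), holds(f,a), holds(f,f), linked(b), on(a), on(b)}
2. swap(b,a)  →  {holds(a,a), holds(b,f), holds(c,b), holds(f,a), holds(f,f), linked(a), linked(b), on(a), on(b)}
optimal plan length = 2; 2 > 1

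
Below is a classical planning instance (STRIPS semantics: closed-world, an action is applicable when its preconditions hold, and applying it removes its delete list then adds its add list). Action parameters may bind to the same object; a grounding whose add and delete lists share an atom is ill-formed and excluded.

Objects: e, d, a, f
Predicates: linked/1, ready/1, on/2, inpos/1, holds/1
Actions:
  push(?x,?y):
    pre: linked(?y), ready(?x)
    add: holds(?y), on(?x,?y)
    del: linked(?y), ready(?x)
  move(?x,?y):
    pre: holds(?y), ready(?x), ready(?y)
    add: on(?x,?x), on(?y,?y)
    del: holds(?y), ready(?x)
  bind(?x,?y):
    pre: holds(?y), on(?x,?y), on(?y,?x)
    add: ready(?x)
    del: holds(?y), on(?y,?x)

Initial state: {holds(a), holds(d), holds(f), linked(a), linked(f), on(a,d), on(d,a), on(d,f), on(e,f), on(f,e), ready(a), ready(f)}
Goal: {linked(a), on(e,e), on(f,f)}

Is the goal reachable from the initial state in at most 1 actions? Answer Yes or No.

No

1. push(f,f)  →  {holds(a), holds(d), holds(f), linked(a), on(a,d), on(d,a), on(d,f), on(e,f), on(f,e), on(f,f), ready(a)}
2. bind(e,f)  →  {holds(a), holds(d), linked(a), on(a,d), on(d,a), on(d,f), on(e,f), on(f,f), ready(a), ready(e)}
3. move(e,a)  →  {holds(d), linked(a), on(a,a), on(a,d), on(d,a), on(d,f), on(e,e), on(e,f), on(f,f), ready(a)}
optimal plan length = 3; 3 > 1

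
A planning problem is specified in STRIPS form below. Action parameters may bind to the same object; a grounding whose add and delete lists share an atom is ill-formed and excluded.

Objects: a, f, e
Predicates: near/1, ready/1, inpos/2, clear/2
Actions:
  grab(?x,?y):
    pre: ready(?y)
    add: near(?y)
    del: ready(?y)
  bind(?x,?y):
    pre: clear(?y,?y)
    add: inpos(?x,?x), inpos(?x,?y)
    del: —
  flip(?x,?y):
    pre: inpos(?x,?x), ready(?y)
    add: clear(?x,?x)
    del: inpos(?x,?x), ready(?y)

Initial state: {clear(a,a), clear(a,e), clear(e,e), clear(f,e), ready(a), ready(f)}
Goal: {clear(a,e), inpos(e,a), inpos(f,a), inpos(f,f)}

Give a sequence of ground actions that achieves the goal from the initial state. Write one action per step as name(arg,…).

1. bind(f,a)  →  {clear(a,a), clear(a,e), clear(e,e), clear(f,e), inpos(f,a), inpos(f,f), ready(a), ready(f)}
2. bind(e,a)  →  {clear(a,a), clear(a,e), clear(e,e), clear(f,e), inpos(e,a), inpos(e,e), inpos(f,a), inpos(f,f), ready(a), ready(f)}

bind(f,a); bind(e,a)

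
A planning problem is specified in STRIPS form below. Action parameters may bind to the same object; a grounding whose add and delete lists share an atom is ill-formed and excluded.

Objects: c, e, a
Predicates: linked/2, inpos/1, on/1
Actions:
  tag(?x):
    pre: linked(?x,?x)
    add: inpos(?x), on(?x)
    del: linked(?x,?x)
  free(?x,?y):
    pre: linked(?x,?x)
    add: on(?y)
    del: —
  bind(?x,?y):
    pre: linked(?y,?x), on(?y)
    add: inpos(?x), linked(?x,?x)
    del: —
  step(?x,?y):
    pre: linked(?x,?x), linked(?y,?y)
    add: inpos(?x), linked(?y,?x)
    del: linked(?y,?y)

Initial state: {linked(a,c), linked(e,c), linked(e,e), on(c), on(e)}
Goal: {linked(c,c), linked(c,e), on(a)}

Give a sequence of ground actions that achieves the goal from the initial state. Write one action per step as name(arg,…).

free(e,a); bind(c,e); step(e,c); bind(c,e)

1. free(e,a)  →  {linked(a,c), linked(e,c), linked(e,e), on(a), on(c), on(e)}
2. bind(c,e)  →  {inpos(c), linked(a,c), linked(c,c), linked(e,c), linked(e,e), on(a), on(c), on(e)}
3. step(e,c)  →  {inpos(c), inpos(e), linked(a,c), linked(c,e), linked(e,c), linked(e,e), on(a), on(c), on(e)}
4. bind(c,e)  →  {inpos(c), inpos(e), linked(a,c), linked(c,c), linked(c,e), linked(e,c), linked(e,e), on(a), on(c), on(e)}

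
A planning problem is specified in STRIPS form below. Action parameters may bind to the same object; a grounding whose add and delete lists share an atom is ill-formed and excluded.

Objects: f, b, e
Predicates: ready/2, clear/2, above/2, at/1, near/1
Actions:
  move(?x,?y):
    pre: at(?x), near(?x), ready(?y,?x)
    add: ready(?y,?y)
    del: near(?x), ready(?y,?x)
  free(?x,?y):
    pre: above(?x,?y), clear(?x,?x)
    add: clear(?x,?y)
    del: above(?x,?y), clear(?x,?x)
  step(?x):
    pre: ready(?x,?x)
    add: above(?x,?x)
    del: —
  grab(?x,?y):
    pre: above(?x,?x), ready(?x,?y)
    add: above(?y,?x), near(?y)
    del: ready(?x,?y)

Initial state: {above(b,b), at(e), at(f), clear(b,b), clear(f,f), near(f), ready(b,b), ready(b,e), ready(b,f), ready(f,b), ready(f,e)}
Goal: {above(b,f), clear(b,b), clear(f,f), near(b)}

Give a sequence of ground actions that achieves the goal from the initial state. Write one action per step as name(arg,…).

grab(b,e); move(e,f); step(f); grab(f,b)

1. grab(b,e)  →  {above(b,b), above(e,b), at(e), at(f), clear(b,b), clear(f,f), near(e), near(f), ready(b,b), ready(b,f), ready(f,b), ready(f,e)}
2. move(e,f)  →  {above(b,b), above(e,b), at(e), at(f), clear(b,b), clear(f,f), near(f), ready(b,b), ready(b,f), ready(f,b), ready(f,f)}
3. step(f)  →  {above(b,b), above(e,b), above(f,f), at(e), at(f), clear(b,b), clear(f,f), near(f), ready(b,b), ready(b,f), ready(f,b), ready(f,f)}
4. grab(f,b)  →  {above(b,b), above(b,f), above(e,b), above(f,f), at(e), at(f), clear(b,b), clear(f,f), near(b), near(f), ready(b,b), ready(b,f), ready(f,f)}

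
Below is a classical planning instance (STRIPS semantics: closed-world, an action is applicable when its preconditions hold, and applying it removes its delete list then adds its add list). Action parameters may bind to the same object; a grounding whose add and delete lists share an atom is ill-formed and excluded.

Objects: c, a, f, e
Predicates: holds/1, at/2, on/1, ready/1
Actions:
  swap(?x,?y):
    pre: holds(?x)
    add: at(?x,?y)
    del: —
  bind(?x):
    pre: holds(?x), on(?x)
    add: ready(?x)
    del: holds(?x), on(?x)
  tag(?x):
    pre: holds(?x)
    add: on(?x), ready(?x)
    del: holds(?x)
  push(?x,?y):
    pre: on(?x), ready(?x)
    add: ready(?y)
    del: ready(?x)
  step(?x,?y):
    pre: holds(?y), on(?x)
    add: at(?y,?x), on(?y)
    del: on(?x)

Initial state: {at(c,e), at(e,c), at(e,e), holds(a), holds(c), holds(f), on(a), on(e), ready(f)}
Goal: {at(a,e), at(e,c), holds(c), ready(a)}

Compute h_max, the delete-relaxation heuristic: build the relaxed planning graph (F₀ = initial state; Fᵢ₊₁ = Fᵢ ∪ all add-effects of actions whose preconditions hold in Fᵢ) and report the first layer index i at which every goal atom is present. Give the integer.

F0 = init (9 atoms)
F1 = F0 ∪ {at(a,a), at(a,c), at(a,e), at(a,f), at(c,a), at(c,c), at(c,f), at(f,a), at(f,c), at(f,e), at(f,f), on(c), on(f), ready(a), ready(c)}  (24 atoms)
goal ⊆ F1  ⇒  h_max = 1

1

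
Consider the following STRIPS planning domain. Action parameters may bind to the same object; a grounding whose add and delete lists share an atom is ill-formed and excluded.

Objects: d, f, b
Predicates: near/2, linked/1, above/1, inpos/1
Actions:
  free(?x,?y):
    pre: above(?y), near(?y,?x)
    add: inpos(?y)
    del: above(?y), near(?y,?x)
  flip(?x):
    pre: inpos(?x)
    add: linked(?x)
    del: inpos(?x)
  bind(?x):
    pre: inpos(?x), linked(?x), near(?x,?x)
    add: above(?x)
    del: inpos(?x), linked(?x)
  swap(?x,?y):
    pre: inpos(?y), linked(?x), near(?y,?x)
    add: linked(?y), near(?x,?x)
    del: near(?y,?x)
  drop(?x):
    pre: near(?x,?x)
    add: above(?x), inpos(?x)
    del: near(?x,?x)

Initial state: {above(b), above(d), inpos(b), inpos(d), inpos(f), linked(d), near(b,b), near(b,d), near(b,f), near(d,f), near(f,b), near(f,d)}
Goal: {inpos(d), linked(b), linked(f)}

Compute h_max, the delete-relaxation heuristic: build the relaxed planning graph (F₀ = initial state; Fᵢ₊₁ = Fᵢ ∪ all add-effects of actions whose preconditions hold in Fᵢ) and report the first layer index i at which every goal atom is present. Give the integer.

1

F0 = init (12 atoms)
F1 = F0 ∪ {linked(b), linked(f), near(d,d)}  (15 atoms)
goal ⊆ F1  ⇒  h_max = 1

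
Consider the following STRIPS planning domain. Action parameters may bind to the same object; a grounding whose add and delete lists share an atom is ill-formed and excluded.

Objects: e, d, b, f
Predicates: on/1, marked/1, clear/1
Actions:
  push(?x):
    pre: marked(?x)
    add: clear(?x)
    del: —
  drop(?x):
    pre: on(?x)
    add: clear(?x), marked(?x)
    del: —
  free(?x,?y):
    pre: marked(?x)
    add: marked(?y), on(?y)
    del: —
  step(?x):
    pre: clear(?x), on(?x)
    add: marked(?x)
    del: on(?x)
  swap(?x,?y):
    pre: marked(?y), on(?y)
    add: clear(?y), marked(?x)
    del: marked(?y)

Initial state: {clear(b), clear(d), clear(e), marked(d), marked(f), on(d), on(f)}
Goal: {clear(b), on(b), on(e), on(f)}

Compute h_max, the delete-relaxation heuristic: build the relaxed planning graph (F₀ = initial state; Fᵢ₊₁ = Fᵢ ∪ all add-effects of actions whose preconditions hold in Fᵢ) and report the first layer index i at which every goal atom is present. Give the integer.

1

F0 = init (7 atoms)
F1 = F0 ∪ {clear(f), marked(b), marked(e), on(b), on(e)}  (12 atoms)
goal ⊆ F1  ⇒  h_max = 1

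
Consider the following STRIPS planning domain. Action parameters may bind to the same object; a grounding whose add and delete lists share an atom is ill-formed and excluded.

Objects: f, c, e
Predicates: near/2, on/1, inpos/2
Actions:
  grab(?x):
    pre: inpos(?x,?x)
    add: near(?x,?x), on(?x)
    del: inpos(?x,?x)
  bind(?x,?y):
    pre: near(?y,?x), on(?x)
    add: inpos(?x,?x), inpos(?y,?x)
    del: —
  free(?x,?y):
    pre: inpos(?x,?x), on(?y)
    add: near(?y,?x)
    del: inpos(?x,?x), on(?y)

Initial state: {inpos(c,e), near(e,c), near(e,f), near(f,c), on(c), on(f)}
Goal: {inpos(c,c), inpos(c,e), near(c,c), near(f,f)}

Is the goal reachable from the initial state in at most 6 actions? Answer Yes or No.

1. bind(f,e)  →  {inpos(c,e), inpos(e,f), inpos(f,f), near(e,c), near(e,f), near(f,c), on(c), on(f)}
2. grab(f)  →  {inpos(c,e), inpos(e,f), near(e,c), near(e,f), near(f,c), near(f,f), on(c), on(f)}
3. bind(c,f)  →  {inpos(c,c), inpos(c,e), inpos(e,f), inpos(f,c), near(e,c), near(e,f), near(f,c), near(f,f), on(c), on(f)}
4. grab(c)  →  {inpos(c,e), inpos(e,f), inpos(f,c), near(c,c), near(e,c), near(e,f), near(f,c), near(f,f), on(c), on(f)}
5. bind(c,f)  →  {inpos(c,c), inpos(c,e), inpos(e,f), inpos(f,c), near(c,c), near(e,c), near(e,f), near(f,c), near(f,f), on(c), on(f)}
optimal plan length = 5; 5 ≤ 6

Yes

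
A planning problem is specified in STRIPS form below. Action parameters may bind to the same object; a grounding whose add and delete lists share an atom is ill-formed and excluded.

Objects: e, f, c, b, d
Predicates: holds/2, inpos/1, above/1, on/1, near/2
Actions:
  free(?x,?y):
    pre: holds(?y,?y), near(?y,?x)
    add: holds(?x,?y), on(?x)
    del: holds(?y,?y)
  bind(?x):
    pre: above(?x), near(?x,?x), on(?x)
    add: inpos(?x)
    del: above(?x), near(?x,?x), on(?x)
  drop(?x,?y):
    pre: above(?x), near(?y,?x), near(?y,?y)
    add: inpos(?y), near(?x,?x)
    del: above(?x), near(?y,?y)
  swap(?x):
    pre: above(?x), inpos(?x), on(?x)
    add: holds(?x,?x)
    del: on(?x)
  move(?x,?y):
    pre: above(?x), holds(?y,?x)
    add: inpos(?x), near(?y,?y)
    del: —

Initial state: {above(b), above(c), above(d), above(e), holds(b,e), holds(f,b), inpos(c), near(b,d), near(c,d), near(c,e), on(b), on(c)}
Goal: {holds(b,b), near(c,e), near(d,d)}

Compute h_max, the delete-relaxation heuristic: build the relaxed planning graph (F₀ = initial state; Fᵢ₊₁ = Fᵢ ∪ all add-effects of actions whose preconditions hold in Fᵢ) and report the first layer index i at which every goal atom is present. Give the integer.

F0 = init (12 atoms)
F1 = F0 ∪ {holds(c,c), inpos(b), inpos(e), near(b,b), near(f,f)}  (17 atoms)
F2 = F1 ∪ {holds(b,b), holds(d,c), holds(e,c), near(c,c), near(d,d), on(d), on(e)}  (24 atoms)
goal ⊆ F2  ⇒  h_max = 2

2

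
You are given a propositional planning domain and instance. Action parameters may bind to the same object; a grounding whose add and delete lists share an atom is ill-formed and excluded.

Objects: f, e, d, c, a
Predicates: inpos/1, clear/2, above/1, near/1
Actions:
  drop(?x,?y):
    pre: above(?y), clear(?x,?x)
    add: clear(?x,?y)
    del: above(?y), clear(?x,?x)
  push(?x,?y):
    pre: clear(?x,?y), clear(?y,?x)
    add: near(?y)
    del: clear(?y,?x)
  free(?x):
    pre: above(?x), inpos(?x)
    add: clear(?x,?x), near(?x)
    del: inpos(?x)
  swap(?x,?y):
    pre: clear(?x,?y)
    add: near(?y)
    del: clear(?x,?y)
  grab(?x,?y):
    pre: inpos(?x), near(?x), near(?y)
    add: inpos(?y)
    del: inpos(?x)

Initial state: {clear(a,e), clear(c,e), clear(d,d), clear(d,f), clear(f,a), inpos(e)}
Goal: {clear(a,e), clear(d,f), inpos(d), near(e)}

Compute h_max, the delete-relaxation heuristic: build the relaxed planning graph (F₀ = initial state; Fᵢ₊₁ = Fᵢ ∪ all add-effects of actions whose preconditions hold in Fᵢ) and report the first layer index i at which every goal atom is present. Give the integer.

F0 = init (6 atoms)
F1 = F0 ∪ {near(a), near(d), near(e), near(f)}  (10 atoms)
F2 = F1 ∪ {inpos(a), inpos(d), inpos(f)}  (13 atoms)
goal ⊆ F2  ⇒  h_max = 2

2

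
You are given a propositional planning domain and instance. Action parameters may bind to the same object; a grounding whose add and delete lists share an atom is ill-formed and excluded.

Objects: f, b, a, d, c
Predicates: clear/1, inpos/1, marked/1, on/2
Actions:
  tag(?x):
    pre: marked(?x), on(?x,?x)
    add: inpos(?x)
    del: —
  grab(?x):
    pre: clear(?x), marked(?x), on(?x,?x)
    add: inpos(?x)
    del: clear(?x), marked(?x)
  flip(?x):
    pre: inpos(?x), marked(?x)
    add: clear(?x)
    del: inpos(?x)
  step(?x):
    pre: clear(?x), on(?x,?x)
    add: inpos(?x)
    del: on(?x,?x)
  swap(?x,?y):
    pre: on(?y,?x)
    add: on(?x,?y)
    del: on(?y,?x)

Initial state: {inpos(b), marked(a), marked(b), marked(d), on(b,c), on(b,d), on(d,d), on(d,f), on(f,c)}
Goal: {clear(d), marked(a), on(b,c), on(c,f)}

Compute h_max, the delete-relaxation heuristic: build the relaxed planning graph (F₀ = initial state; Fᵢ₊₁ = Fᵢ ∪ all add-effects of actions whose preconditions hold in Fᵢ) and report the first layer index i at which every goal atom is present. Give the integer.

F0 = init (9 atoms)
F1 = F0 ∪ {clear(b), inpos(d), on(c,b), on(c,f), on(d,b), on(f,d)}  (15 atoms)
F2 = F1 ∪ {clear(d)}  (16 atoms)
goal ⊆ F2  ⇒  h_max = 2

2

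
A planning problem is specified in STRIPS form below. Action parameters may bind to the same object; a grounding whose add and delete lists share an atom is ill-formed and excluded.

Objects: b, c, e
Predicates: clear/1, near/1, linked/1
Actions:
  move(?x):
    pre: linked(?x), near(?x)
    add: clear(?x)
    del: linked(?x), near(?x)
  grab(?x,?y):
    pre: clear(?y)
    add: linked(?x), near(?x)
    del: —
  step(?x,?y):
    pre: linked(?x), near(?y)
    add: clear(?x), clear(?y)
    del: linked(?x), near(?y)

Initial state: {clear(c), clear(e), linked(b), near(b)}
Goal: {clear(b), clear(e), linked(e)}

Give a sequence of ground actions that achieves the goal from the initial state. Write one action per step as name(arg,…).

1. move(b)  →  {clear(b), clear(c), clear(e)}
2. grab(e,b)  →  {clear(b), clear(c), clear(e), linked(e), near(e)}

move(b); grab(e,b)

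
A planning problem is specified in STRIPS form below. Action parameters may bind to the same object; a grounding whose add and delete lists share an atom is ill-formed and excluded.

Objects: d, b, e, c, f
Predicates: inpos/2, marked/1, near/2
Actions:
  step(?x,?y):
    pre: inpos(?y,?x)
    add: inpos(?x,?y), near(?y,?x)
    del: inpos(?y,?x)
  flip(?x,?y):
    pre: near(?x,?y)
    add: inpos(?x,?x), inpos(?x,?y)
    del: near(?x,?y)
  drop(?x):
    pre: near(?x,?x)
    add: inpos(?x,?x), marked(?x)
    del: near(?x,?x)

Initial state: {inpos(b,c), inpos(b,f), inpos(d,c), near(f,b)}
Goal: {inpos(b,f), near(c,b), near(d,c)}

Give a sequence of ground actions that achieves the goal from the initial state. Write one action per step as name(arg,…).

1. step(c,d)  →  {inpos(b,c), inpos(b,f), inpos(c,d), near(d,c), near(f,b)}
2. step(c,b)  →  {inpos(b,f), inpos(c,b), inpos(c,d), near(b,c), near(d,c), near(f,b)}
3. step(b,c)  →  {inpos(b,c), inpos(b,f), inpos(c,d), near(b,c), near(c,b), near(d,c), near(f,b)}

step(c,d); step(c,b); step(b,c)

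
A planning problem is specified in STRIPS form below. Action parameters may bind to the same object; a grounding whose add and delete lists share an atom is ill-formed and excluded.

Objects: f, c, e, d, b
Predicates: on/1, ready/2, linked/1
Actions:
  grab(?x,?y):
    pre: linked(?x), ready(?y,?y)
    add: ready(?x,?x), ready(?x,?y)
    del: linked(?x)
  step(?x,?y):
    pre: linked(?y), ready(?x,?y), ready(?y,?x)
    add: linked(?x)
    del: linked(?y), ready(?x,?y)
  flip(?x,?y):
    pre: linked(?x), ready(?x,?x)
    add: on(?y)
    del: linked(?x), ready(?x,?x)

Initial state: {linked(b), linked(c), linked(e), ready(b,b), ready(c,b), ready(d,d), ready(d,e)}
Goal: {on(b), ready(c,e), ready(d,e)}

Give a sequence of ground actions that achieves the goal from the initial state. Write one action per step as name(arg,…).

1. grab(e,d)  →  {linked(b), linked(c), ready(b,b), ready(c,b), ready(d,d), ready(d,e), ready(e,d), ready(e,e)}
2. grab(c,e)  →  {linked(b), ready(b,b), ready(c,b), ready(c,c), ready(c,e), ready(d,d), ready(d,e), ready(e,d), ready(e,e)}
3. flip(b,b)  →  {on(b), ready(c,b), ready(c,c), ready(c,e), ready(d,d), ready(d,e), ready(e,d), ready(e,e)}

grab(e,d); grab(c,e); flip(b,b)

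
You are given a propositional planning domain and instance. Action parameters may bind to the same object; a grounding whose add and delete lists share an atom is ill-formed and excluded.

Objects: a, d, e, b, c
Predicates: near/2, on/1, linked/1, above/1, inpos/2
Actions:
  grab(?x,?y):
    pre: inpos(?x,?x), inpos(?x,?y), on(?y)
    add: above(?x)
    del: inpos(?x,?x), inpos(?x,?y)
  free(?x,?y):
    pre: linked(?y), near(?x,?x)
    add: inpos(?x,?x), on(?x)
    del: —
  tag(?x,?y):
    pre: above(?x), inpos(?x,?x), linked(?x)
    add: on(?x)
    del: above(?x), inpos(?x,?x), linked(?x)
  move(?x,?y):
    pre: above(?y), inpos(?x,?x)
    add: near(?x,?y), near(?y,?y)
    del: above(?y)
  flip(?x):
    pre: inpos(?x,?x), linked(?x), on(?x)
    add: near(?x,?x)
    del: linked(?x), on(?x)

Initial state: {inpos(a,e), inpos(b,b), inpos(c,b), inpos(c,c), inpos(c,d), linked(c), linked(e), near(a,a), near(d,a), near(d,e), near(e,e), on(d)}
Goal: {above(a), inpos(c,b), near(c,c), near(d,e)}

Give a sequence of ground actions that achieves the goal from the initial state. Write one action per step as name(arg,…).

grab(c,d); free(a,e); grab(a,a); move(b,c)

1. grab(c,d)  →  {above(c), inpos(a,e), inpos(b,b), inpos(c,b), linked(c), linked(e), near(a,a), near(d,a), near(d,e), near(e,e), on(d)}
2. free(a,e)  →  {above(c), inpos(a,a), inpos(a,e), inpos(b,b), inpos(c,b), linked(c), linked(e), near(a,a), near(d,a), near(d,e), near(e,e), on(a), on(d)}
3. grab(a,a)  →  {above(a), above(c), inpos(a,e), inpos(b,b), inpos(c,b), linked(c), linked(e), near(a,a), near(d,a), near(d,e), near(e,e), on(a), on(d)}
4. move(b,c)  →  {above(a), inpos(a,e), inpos(b,b), inpos(c,b), linked(c), linked(e), near(a,a), near(b,c), near(c,c), near(d,a), near(d,e), near(e,e), on(a), on(d)}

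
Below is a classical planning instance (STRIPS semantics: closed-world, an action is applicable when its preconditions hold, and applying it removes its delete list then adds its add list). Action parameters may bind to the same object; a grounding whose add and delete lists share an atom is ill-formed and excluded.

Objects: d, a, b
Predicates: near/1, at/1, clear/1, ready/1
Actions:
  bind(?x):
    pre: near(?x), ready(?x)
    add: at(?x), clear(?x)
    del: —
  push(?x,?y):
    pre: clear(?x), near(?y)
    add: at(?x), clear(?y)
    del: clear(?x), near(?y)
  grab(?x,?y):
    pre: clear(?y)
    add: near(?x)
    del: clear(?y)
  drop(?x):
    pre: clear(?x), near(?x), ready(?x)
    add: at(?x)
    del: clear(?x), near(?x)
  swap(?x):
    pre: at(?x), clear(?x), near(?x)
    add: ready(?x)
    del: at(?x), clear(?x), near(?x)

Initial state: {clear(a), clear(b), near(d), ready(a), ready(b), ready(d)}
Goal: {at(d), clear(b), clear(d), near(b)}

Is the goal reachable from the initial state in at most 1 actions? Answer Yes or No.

1. bind(d)  →  {at(d), clear(a), clear(b), clear(d), near(d), ready(a), ready(b), ready(d)}
2. grab(b,a)  →  {at(d), clear(b), clear(d), near(b), near(d), ready(a), ready(b), ready(d)}
optimal plan length = 2; 2 > 1

No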